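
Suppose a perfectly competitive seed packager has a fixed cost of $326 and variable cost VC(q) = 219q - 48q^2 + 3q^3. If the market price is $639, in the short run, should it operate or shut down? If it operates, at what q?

Produce at q = 14

From TC, MC = TC'(q) = 219 - 96q + 9q^2 and AVC = VC/q = 219 - 48q + 3q^2.
AVC hits its minimum where MC = AVC, at q = 8, giving min AVC = 219 - 48·8 + 3·8^2 = $27.
P = $639 exceeds min AVC = $27, so the firm stays open.
Solving P = MC: -420 - 96q + 9q^2 = 0 ⇒ q = -10/3 or 14. On the upward-sloping branch, q* = 14.
Check: AVC at q = 14 is $135 ≤ P, so revenue covers variable cost.
Profit = P·q − TC = 639·14 − 2216 = $6730.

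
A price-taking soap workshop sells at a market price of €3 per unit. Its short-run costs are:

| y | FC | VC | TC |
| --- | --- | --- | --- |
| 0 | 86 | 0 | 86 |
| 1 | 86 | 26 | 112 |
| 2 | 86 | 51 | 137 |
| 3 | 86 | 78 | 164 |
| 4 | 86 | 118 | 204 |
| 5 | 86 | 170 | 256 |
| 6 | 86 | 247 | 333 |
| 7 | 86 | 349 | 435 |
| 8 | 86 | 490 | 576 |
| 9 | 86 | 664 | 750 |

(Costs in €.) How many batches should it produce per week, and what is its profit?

y = 0 (shut down); profit = -€86

Tabulate TR − TC: y=0: -86; y=1: -109; y=2: -131; y=3: -155; y=4: -192; y=5: -241; y=6: -315; y=7: -414; y=8: -552; y=9: -723.
Profit is highest at y = 0. Equivalently, the lowest AVC in the table is 51/2 ≈ €25.50 at y = 2, and P = €3 falls below it — price never covers variable cost, so the firm shuts down and loses only its fixed cost.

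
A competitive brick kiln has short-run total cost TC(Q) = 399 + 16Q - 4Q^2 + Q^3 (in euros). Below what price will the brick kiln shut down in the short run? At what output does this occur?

€12 per unit, at Q = 2

The shutdown price is the minimum of AVC. VC = 16Q - 4Q^2 + Q^3, so AVC = 16 - 4Q + Q^2.
dAVC/dQ = -4 + 2Q = 0 gives Q = 2. min AVC = 16 - 4·2 + 2^2 = 12.
For P < €12 the firm produces nothing.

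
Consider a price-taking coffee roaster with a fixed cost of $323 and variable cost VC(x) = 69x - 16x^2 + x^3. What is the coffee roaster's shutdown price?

Short-run supply begins at min AVC. From VC = 69x - 16x^2 + x^3, AVC = 69 - 16x + x^2.
dAVC/dx = -16 + 2x = 0 gives x = 8. min AVC = 69 - 16·8 + 8^2 = 5.
The firm shuts down for any P below $5.

$5 per unit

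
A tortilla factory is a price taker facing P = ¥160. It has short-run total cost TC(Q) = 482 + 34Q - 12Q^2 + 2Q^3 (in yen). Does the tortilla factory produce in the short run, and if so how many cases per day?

Produce at Q = 7

Variable cost is VC = 34Q - 12Q^2 + 2Q^3, so AVC = VC/Q = 34 - 12Q + 2Q^2 and MC = dTC/dQ = 34 - 24Q + 6Q^2.
AVC hits its minimum where MC = AVC, at Q = 3, giving min AVC = 34 - 12·3 + 2·3^2 = ¥16.
Because ¥160 ≥ ¥16, revenue can cover variable cost; the firm operates.
P = MC gives -126 - 24Q + 6Q^2 = 0, with roots -3 and 7. Take the larger (rising MC): Q* = 7.
Check: AVC at Q = 7 is ¥48 ≤ P, so revenue covers variable cost.
Profit = P·Q − TC = 160·7 − 818 = ¥302.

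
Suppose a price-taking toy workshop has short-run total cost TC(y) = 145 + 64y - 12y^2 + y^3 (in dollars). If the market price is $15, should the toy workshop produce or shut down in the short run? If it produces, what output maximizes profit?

Shut down

From TC, MC = TC'(y) = 64 - 24y + 3y^2 and AVC = VC/y = 64 - 12y + y^2.
AVC hits its minimum where MC = AVC, at y = 6, giving min AVC = 64 - 12·6 + 6^2 = $28.
With P < min AVC ($15 < $28), every unit sold adds to the loss.
Best response: produce nothing and absorb the $145 fixed cost.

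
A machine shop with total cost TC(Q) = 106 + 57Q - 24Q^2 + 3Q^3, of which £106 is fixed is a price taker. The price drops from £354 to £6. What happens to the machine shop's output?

MC = 57 - 48Q + 9Q^2; the shutdown threshold is min AVC = £9 (at Q = 4).
With P = £354 above the shutdown price, P = MC gives Q = 9.
At P = £6 < min AVC = £9, price no longer covers variable cost at any output, so the firm shuts down: Q = 0.

Output falls from 9 to 0 (the firm shuts down)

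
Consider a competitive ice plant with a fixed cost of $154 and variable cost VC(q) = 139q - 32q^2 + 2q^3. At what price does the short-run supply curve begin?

The shutdown price is the minimum of AVC. VC = 139q - 32q^2 + 2q^3, so AVC = 139 - 32q + 2q^2.
dAVC/dq = -32 + 4q = 0 gives q = 8. min AVC = 139 - 32·8 + 2·8^2 = 11.
The firm shuts down for any P below $11.

$11 per unit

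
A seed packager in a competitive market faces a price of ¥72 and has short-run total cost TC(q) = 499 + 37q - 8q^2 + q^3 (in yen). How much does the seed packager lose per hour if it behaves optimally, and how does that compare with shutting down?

AVC = 37 - 8q + q^2 has its minimum ¥21 at q = 4; price ¥72 clears that bar, so the firm operates.
MC = 37 - 16q + 3q^2. Setting P = MC and taking the root on the rising branch gives q* = 7.
TR = 72·7 = 504. TC = 499 + 210 = 709. Profit = 504 − 709 = -¥205.
Shutting down would mean losing the fixed cost of ¥499, so operating at a loss of ¥205 is better by ¥294.

Profit = -¥205 at q = 7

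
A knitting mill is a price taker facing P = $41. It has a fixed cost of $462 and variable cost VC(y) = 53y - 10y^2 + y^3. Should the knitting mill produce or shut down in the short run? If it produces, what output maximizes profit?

Variable cost is VC = 53y - 10y^2 + y^3, so AVC = VC/y = 53 - 10y + y^2 and MC = dTC/dy = 53 - 20y + 3y^2.
The AVC parabola has its vertex at y = 10/2 = 5, where AVC = 53 - 10·5 + 5^2 = $28.
Since P = $41 ≥ min AVC = $28, price covers variable cost and the firm should produce.
Set P = MC: 41 = 53 - 20y + 3y^2 → 12 - 20y + 3y^2 = 0. The roots are y = 2/3 and y = 6; the profit-maximizing output is on the rising part of MC, so y* = 6.
Check: AVC at y = 6 is $29 ≤ P, so revenue covers variable cost.
Profit = P·y − TC = 41·6 − 636 = -$390, a loss, but smaller than the $462 fixed cost the firm would lose by shutting down.

Produce at y = 6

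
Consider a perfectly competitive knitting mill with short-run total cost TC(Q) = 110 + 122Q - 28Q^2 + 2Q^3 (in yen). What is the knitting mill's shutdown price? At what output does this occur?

¥24 per unit, at Q = 7

Short-run supply begins at min AVC. From VC = 122Q - 28Q^2 + 2Q^3, AVC = 122 - 28Q + 2Q^2.
At the minimum of AVC, MC = AVC. MC = 122 - 56Q + 6Q^2; setting MC = AVC gives 4Q^2 - 28Q = 0, so Q = 7. min AVC = 24.
The firm shuts down for any P below ¥24.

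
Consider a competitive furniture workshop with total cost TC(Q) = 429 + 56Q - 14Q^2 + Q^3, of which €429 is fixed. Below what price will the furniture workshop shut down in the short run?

€7 per unit

The shutdown price is the minimum of AVC. VC = 56Q - 14Q^2 + Q^3, so AVC = 56 - 14Q + Q^2.
At the minimum of AVC, MC = AVC. MC = 56 - 28Q + 3Q^2; setting MC = AVC gives 2Q^2 - 14Q = 0, so Q = 7. min AVC = 7.
So the shutdown price is €7.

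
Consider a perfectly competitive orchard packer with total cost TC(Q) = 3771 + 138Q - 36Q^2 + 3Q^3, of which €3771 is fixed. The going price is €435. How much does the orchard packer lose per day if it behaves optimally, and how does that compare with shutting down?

AVC = 138 - 36Q + 3Q^2; min AVC = €30 at Q = 6. Since P = €435 ≥ min AVC, the firm produces.
With MC = 138 - 72Q + 9Q^2, P = MC on the upward-sloping part at Q* = 11.
TR = 435·11 = 4785. TC = 3771 + 1155 = 4926. Profit = 4785 − 4926 = -€141.
By producing, the firm covers all variable cost plus €3630 of fixed cost; shutting down would lose the full €3771.

Profit = -€141 at Q = 11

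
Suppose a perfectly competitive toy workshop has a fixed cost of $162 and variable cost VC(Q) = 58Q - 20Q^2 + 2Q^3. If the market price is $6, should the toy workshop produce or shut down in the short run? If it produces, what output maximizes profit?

Shut down

Strip out fixed cost: VC = 58Q - 20Q^2 + 2Q^3. Then AVC = 58 - 20Q + 2Q^2 and MC = 58 - 40Q + 6Q^2.
The AVC parabola has its vertex at Q = 20/4 = 5, where AVC = 58 - 20·5 + 2·5^2 = $8.
P = $6 lies below min AVC = $8; no output level covers variable cost.
Best response: produce nothing and absorb the $162 fixed cost.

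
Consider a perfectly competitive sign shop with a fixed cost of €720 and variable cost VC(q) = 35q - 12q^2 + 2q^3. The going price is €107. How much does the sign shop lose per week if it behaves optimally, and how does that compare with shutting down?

Profit = -€288 at q = 6

AVC = 35 - 12q + 2q^2 has its minimum €17 at q = 3; price €107 clears that bar, so the firm operates.
With MC = 35 - 24q + 6q^2, P = MC on the upward-sloping part at q* = 6.
TR = 107·6 = 642. TC = 720 + 210 = 930. Profit = 642 − 930 = -€288.
Shutting down would mean losing the fixed cost of €720, so operating at a loss of €288 is better by €432.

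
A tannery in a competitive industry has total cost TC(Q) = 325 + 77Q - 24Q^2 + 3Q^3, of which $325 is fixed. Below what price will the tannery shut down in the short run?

Short-run supply begins at min AVC. From VC = 77Q - 24Q^2 + 3Q^3, AVC = 77 - 24Q + 3Q^2.
dAVC/dQ = -24 + 6Q = 0 gives Q = 4. min AVC = 77 - 24·4 + 3·4^2 = 29.
For P < $29 the firm produces nothing.

$29 per unit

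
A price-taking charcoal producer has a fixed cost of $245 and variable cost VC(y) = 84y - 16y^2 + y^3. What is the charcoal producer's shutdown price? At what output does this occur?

$20 per unit, at y = 8

The firm shuts down when price falls below the minimum of average variable cost. AVC = VC/y = 84 - 16y + y^2.
dAVC/dy = -16 + 2y = 0 gives y = 8. min AVC = 84 - 16·8 + 8^2 = 20.
For P < $20 the firm produces nothing.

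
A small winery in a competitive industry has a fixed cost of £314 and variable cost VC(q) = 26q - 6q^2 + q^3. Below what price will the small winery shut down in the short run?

£17 per unit

The shutdown price is the minimum of AVC. VC = 26q - 6q^2 + q^3, so AVC = 26 - 6q + q^2.
At the minimum of AVC, MC = AVC. MC = 26 - 12q + 3q^2; setting MC = AVC gives 2q^2 - 6q = 0, so q = 3. min AVC = 17.
The firm shuts down for any P below £17.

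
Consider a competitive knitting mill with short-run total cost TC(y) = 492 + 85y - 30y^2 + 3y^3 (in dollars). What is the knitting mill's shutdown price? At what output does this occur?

$10 per unit, at y = 5

Short-run supply begins at min AVC. From VC = 85y - 30y^2 + 3y^3, AVC = 85 - 30y + 3y^2.
dAVC/dy = -30 + 6y = 0 gives y = 5. min AVC = 85 - 30·5 + 3·5^2 = 10.
So the shutdown price is $10.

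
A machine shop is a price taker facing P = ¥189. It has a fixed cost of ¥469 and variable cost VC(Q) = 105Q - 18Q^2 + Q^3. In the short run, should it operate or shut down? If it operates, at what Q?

Variable cost is VC = 105Q - 18Q^2 + Q^3, so AVC = VC/Q = 105 - 18Q + Q^2 and MC = dTC/dQ = 105 - 36Q + 3Q^2.
AVC is minimized where dAVC/dQ = -18 + 2Q = 0, at Q = 9; min AVC = 105 - 18·9 + 9^2 = ¥24.
P = ¥189 exceeds min AVC = ¥24, so the firm stays open.
Set P = MC: 189 = 105 - 36Q + 3Q^2 → -84 - 36Q + 3Q^2 = 0. The roots are Q = -2 and Q = 14; the profit-maximizing output is on the rising part of MC, so Q* = 14.
Check: AVC at Q = 14 is ¥49 ≤ P, so revenue covers variable cost.
Profit = P·Q − TC = 189·14 − 1155 = ¥1491.

Produce at Q = 14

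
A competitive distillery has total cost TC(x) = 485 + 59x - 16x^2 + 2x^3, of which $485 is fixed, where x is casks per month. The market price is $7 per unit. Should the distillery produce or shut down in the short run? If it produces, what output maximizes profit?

Shut down

Strip out fixed cost: VC = 59x - 16x^2 + 2x^3. Then AVC = 59 - 16x + 2x^2 and MC = 59 - 32x + 6x^2.
AVC hits its minimum where MC = AVC, at x = 4, giving min AVC = 59 - 16·4 + 2·4^2 = $27.
With P < min AVC ($7 < $27), every unit sold adds to the loss.
Best response: produce nothing and absorb the $485 fixed cost.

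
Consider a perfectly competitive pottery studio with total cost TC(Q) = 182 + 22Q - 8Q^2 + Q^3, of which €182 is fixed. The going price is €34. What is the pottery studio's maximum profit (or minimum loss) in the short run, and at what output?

AVC = 22 - 8Q + Q^2 has its minimum €6 at Q = 4; price €34 clears that bar, so the firm operates.
MC = 22 - 16Q + 3Q^2. Setting P = MC and taking the root on the rising branch gives Q* = 6.
TR = 34·6 = 204. TC = 182 + 60 = 242. Profit = 204 − 242 = -€38.
By producing, the firm covers all variable cost plus €144 of fixed cost; shutting down would lose the full €182.

Profit = -€38 at Q = 6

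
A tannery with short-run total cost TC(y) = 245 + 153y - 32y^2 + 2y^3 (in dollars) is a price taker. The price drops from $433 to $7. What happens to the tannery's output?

Output falls from 14 to 0 (the firm shuts down)

AVC = 153 - 32y + 2y^2, minimized at y = 8 where min AVC = $25. MC = 153 - 64y + 6y^2.
With P = $433 above the shutdown price, P = MC gives y = 14.
At P = $7 < min AVC = $25, price no longer covers variable cost at any output, so the firm shuts down: y = 0.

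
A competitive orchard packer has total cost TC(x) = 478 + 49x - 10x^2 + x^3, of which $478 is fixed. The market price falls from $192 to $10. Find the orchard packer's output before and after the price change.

Output falls from 11 to 0 (the firm shuts down)

MC = 49 - 20x + 3x^2; the shutdown threshold is min AVC = $24 (at x = 5).
At P = $192 ≥ min AVC, set P = MC on the rising branch: x = 11.
At P = $10 < min AVC = $24, price no longer covers variable cost at any output, so the firm shuts down: x = 0.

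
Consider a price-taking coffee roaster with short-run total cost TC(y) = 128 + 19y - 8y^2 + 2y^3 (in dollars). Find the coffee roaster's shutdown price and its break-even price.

Shutdown price = $11; break-even price = $51

AVC = 19 - 8y + 2y^2; minimized at y = 2, giving min AVC = $11. That is the shutdown price.
ATC = 128/y + 19 - 8y + 2y^2. Setting dATC/dy = −128/y^2 − 8 + 4y = 0 gives y = 4 (since 4·4^3 − 8·4^2 = 128).
min ATC = 128/4 + 19 − 8·4 + 2·4^2 = $51. That is the break-even price.
Between these two prices the firm operates at a loss; above $51 it earns a profit.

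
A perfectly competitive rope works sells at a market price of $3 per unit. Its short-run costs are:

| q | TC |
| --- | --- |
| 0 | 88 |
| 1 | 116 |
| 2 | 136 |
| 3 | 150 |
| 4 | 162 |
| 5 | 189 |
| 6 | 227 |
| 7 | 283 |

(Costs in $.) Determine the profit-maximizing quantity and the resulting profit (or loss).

q = 0 (shut down); profit = -$88

Compute π = P·q − TC at each output: q=0: -88; q=1: -113; q=2: -130; q=3: -141; q=4: -150; q=5: -174; q=6: -209; q=7: -262.
Profit is highest at q = 0. Equivalently, the lowest AVC in the table is 74/4 ≈ $18.50 at q = 4, and P = $3 falls below it — price never covers variable cost, so the firm shuts down and loses only its fixed cost.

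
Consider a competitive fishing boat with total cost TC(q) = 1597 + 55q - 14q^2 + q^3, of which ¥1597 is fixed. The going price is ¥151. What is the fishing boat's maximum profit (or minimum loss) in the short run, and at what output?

AVC = 55 - 14q + q^2 has its minimum ¥6 at q = 7; price ¥151 clears that bar, so the firm operates.
MC = 55 - 28q + 3q^2. Setting P = MC and taking the root on the rising branch gives q* = 12.
TR = 151·12 = 1812. TC = 1597 + 372 = 1969. Profit = 1812 − 1969 = -¥157.
Shutting down would mean losing the fixed cost of ¥1597, so operating at a loss of ¥157 is better by ¥1440.

Profit = -¥157 at q = 12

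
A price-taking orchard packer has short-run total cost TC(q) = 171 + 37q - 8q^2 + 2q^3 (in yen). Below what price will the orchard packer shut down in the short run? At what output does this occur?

The firm shuts down when price falls below the minimum of average variable cost. AVC = VC/q = 37 - 8q + 2q^2.
At the minimum of AVC, MC = AVC. MC = 37 - 16q + 6q^2; setting MC = AVC gives 4q^2 - 8q = 0, so q = 2. min AVC = 29.
The firm shuts down for any P below ¥29.

¥29 per unit, at q = 2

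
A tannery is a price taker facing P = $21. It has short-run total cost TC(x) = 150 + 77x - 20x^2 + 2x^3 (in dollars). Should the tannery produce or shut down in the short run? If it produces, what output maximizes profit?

Shut down

From TC, MC = TC'(x) = 77 - 40x + 6x^2 and AVC = VC/x = 77 - 20x + 2x^2.
AVC hits its minimum where MC = AVC, at x = 5, giving min AVC = 77 - 20·5 + 2·5^2 = $27.
With P < min AVC ($21 < $27), every unit sold adds to the loss.
The firm minimizes its loss by shutting down and losing only its fixed cost of $150.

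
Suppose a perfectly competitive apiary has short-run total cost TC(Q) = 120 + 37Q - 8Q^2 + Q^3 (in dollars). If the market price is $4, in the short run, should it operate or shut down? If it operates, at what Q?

Shut down

Variable cost is VC = 37Q - 8Q^2 + Q^3, so AVC = VC/Q = 37 - 8Q + Q^2 and MC = dTC/dQ = 37 - 16Q + 3Q^2.
AVC hits its minimum where MC = AVC, at Q = 4, giving min AVC = 37 - 8·4 + 4^2 = $21.
P = $4 lies below min AVC = $21; no output level covers variable cost.
Shutting down limits the loss to fixed cost, $120.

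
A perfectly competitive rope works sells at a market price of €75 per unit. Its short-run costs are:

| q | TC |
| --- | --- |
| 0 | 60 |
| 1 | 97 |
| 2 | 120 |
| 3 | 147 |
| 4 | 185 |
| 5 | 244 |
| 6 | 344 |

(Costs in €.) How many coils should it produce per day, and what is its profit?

Profit at each row (π = 75q − TC): q=0: -60; q=1: -22; q=2: 30; q=3: 78; q=4: 115; q=5: 131; q=6: 106.
Profit is maximized at q = 5. AVC there is 184/5 = €36.80 ≤ P, so producing beats shutting down (which would give -€60).

q = 5; profit = €131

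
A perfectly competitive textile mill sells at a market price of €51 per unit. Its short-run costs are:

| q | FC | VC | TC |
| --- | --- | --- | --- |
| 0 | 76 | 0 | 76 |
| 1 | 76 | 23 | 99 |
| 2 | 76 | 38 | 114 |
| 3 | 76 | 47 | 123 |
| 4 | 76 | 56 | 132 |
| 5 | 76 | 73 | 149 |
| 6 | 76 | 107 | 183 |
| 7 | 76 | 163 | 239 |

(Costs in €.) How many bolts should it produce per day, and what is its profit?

Profit at each row (π = 51q − TC): q=0: -76; q=1: -48; q=2: -12; q=3: 30; q=4: 72; q=5: 106; q=6: 123; q=7: 118.
Profit is maximized at q = 6. AVC there is 107/6 = €17.83 ≤ P, so producing beats shutting down (which would give -€76).

q = 6; profit = €123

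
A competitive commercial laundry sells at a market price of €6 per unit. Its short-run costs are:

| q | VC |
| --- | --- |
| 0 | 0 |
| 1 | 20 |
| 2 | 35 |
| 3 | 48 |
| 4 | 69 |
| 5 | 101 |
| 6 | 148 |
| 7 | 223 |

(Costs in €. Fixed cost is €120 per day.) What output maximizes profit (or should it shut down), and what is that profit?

Tabulate TR − TC: q=0: -120; q=1: -134; q=2: -143; q=3: -150; q=4: -165; q=5: -191; q=6: -232; q=7: -301.
Profit is highest at q = 0. Equivalently, the lowest AVC in the table is 48/3 ≈ €16 at q = 3, and P = €6 falls below it — price never covers variable cost, so the firm shuts down and loses only its fixed cost.

q = 0 (shut down); profit = -€120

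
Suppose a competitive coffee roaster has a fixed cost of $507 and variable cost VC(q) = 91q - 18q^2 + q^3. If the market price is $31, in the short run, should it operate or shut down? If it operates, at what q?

Produce at q = 10

Variable cost is VC = 91q - 18q^2 + q^3, so AVC = VC/q = 91 - 18q + q^2 and MC = dTC/dq = 91 - 36q + 3q^2.
AVC hits its minimum where MC = AVC, at q = 9, giving min AVC = 91 - 18·9 + 9^2 = $10.
P = $31 exceeds min AVC = $10, so the firm stays open.
P = MC gives 60 - 36q + 3q^2 = 0, with roots 2 and 10. Take the larger (rising MC): q* = 10.
Check: AVC at q = 10 is $11 ≤ P, so revenue covers variable cost.
Profit = P·q − TC = 31·10 − 617 = -$307, a loss, but smaller than the $507 fixed cost the firm would lose by shutting down.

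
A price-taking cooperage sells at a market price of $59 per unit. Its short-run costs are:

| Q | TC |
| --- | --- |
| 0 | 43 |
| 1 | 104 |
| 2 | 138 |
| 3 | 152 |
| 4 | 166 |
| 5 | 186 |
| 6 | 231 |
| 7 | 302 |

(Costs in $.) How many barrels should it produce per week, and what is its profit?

Profit at each row (π = 59Q − TC): Q=0: -43; Q=1: -45; Q=2: -20; Q=3: 25; Q=4: 70; Q=5: 109; Q=6: 123; Q=7: 111.
Profit is maximized at Q = 6. AVC there is 188/6 = $31.33 ≤ P, so producing beats shutting down (which would give -$43).

Q = 6; profit = $123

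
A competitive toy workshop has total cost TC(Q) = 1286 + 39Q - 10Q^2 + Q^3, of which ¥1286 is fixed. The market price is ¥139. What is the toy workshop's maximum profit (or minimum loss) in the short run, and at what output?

AVC = 39 - 10Q + Q^2; min AVC = ¥14 at Q = 5. Since P = ¥139 ≥ min AVC, the firm produces.
MC = 39 - 20Q + 3Q^2. Setting P = MC and taking the root on the rising branch gives Q* = 10.
TR = 139·10 = 1390. TC = 1286 + 390 = 1676. Profit = 1390 − 1676 = -¥286.
By producing, the firm covers all variable cost plus ¥1000 of fixed cost; shutting down would lose the full ¥1286.

Profit = -¥286 at Q = 10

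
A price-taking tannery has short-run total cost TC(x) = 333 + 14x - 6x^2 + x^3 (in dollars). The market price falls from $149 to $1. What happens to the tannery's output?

MC = 14 - 12x + 3x^2; the shutdown threshold is min AVC = $5 (at x = 3).
At P = $149 ≥ min AVC, set P = MC on the rising branch: x = 9.
At P = $1 < min AVC = $5, price no longer covers variable cost at any output, so the firm shuts down: x = 0.

Output falls from 9 to 0 (the firm shuts down)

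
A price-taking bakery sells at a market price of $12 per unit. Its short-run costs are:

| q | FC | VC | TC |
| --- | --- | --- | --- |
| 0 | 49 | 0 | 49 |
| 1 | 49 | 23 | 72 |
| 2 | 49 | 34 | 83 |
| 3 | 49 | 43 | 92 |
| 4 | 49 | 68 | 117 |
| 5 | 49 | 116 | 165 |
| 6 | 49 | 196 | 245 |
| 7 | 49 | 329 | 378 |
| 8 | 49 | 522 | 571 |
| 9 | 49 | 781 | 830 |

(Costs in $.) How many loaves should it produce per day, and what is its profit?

q = 0 (shut down); profit = -$49

Compute π = P·q − TC at each output: q=0: -49; q=1: -60; q=2: -59; q=3: -56; q=4: -69; q=5: -105; q=6: -173; q=7: -294; q=8: -475; q=9: -722.
Profit is highest at q = 0. Equivalently, the lowest AVC in the table is 43/3 ≈ $14.33 at q = 3, and P = $12 falls below it — price never covers variable cost, so the firm shuts down and loses only its fixed cost.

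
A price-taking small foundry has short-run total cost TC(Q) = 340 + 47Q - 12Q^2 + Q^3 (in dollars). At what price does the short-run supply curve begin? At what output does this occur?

Short-run supply begins at min AVC. From VC = 47Q - 12Q^2 + Q^3, AVC = 47 - 12Q + Q^2.
dAVC/dQ = -12 + 2Q = 0 gives Q = 6. min AVC = 47 - 12·6 + 6^2 = 11.
The firm shuts down for any P below $11.

$11 per unit, at Q = 6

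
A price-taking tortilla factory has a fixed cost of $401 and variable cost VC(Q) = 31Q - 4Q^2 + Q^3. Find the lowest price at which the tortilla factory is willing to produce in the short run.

$27 per unit

The shutdown price is the minimum of AVC. VC = 31Q - 4Q^2 + Q^3, so AVC = 31 - 4Q + Q^2.
dAVC/dQ = -4 + 2Q = 0 gives Q = 2. min AVC = 31 - 4·2 + 2^2 = 27.
The firm shuts down for any P below $27.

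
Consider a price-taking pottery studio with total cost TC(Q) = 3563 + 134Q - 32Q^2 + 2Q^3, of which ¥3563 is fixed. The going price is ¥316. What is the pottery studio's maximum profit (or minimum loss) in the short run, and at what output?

AVC = 134 - 32Q + 2Q^2 has its minimum ¥6 at Q = 8; price ¥316 clears that bar, so the firm operates.
With MC = 134 - 64Q + 6Q^2, P = MC on the upward-sloping part at Q* = 13.
TR = 316·13 = 4108. TC = 3563 + 728 = 4291. Profit = 4108 − 4291 = -¥183.
By producing, the firm covers all variable cost plus ¥3380 of fixed cost; shutting down would lose the full ¥3563.

Profit = -¥183 at Q = 13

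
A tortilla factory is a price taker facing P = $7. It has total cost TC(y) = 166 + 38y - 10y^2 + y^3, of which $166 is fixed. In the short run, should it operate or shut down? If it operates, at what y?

Shut down

Variable cost is VC = 38y - 10y^2 + y^3, so AVC = VC/y = 38 - 10y + y^2 and MC = dTC/dy = 38 - 20y + 3y^2.
AVC hits its minimum where MC = AVC, at y = 5, giving min AVC = 38 - 10·5 + 5^2 = $13.
P = $7 lies below min AVC = $13; no output level covers variable cost.
Best response: produce nothing and absorb the $166 fixed cost.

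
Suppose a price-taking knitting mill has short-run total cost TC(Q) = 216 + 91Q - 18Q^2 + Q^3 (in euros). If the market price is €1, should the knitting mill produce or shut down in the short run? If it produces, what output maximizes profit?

From TC, MC = TC'(Q) = 91 - 36Q + 3Q^2 and AVC = VC/Q = 91 - 18Q + Q^2.
The AVC parabola has its vertex at Q = 18/2 = 9, where AVC = 91 - 18·9 + 9^2 = €10.
With P < min AVC (€1 < €10), every unit sold adds to the loss.
The firm minimizes its loss by shutting down and losing only its fixed cost of €216.

Shut down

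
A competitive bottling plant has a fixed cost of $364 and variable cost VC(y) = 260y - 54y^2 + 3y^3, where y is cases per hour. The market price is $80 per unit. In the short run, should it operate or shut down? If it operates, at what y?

Produce at y = 10

Variable cost is VC = 260y - 54y^2 + 3y^3, so AVC = VC/y = 260 - 54y + 3y^2 and MC = dTC/dy = 260 - 108y + 9y^2.
AVC is minimized where dAVC/dy = -54 + 6y = 0, at y = 9; min AVC = 260 - 54·9 + 3·9^2 = $17.
P = $80 exceeds min AVC = $17, so the firm stays open.
Solving P = MC: 180 - 108y + 9y^2 = 0 ⇒ y = 2 or 10. On the upward-sloping branch, y* = 10.
Check: AVC at y = 10 is $20 ≤ P, so revenue covers variable cost.
Profit = P·y − TC = 80·10 − 564 = $236.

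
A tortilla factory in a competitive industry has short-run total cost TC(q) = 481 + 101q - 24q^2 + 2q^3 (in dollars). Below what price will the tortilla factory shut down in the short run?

$29 per unit

Short-run supply begins at min AVC. From VC = 101q - 24q^2 + 2q^3, AVC = 101 - 24q + 2q^2.
At the minimum of AVC, MC = AVC. MC = 101 - 48q + 6q^2; setting MC = AVC gives 4q^2 - 24q = 0, so q = 6. min AVC = 29.
For P < $29 the firm produces nothing.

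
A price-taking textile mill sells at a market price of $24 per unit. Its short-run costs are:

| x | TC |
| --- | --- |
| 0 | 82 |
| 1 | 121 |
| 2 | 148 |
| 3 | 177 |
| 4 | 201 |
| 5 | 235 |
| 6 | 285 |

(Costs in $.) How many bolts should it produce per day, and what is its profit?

Tabulate TR − TC: x=0: -82; x=1: -97; x=2: -100; x=3: -105; x=4: -105; x=5: -115; x=6: -141.
Profit is highest at x = 0. Equivalently, the lowest AVC in the table is 119/4 ≈ $29.75 at x = 4, and P = $24 falls below it — price never covers variable cost, so the firm shuts down and loses only its fixed cost.

x = 0 (shut down); profit = -$82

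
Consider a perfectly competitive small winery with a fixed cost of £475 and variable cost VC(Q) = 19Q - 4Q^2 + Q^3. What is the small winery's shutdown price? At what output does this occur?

£15 per unit, at Q = 2

Short-run supply begins at min AVC. From VC = 19Q - 4Q^2 + Q^3, AVC = 19 - 4Q + Q^2.
dAVC/dQ = -4 + 2Q = 0 gives Q = 2. min AVC = 19 - 4·2 + 2^2 = 15.
So the shutdown price is £15.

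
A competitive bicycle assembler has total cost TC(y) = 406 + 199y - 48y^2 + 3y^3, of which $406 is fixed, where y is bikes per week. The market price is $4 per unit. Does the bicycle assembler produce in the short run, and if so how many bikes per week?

Strip out fixed cost: VC = 199y - 48y^2 + 3y^3. Then AVC = 199 - 48y + 3y^2 and MC = 199 - 96y + 9y^2.
AVC is minimized where dAVC/dy = -48 + 6y = 0, at y = 8; min AVC = 199 - 48·8 + 3·8^2 = $7.
Since P = $4 < min AVC = $7, price fails to cover variable cost at any output.
Shutting down limits the loss to fixed cost, $406.

Shut down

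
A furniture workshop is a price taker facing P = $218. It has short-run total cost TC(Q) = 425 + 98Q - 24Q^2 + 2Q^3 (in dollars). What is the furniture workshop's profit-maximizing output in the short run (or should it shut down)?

Variable cost is VC = 98Q - 24Q^2 + 2Q^3, so AVC = VC/Q = 98 - 24Q + 2Q^2 and MC = dTC/dQ = 98 - 48Q + 6Q^2.
AVC is minimized where dAVC/dQ = -24 + 4Q = 0, at Q = 6; min AVC = 98 - 24·6 + 2·6^2 = $26.
P = $218 exceeds min AVC = $26, so the firm stays open.
Set P = MC: 218 = 98 - 48Q + 6Q^2 → -120 - 48Q + 6Q^2 = 0. The roots are Q = -2 and Q = 10; the profit-maximizing output is on the rising part of MC, so Q* = 10.
Check: AVC at Q = 10 is $58 ≤ P, so revenue covers variable cost.
Profit = P·Q − TC = 218·10 − 1005 = $1175.

Produce at Q = 10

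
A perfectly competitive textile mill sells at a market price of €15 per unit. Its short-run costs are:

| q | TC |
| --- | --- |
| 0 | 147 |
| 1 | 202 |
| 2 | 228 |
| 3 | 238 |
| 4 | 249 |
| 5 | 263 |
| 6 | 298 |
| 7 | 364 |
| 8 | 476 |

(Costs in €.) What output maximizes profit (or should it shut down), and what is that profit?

q = 0 (shut down); profit = -€147

Profit at each row (π = 15q − TC): q=0: -147; q=1: -187; q=2: -198; q=3: -193; q=4: -189; q=5: -188; q=6: -208; q=7: -259; q=8: -356.
Profit is highest at q = 0. Equivalently, the lowest AVC in the table is 116/5 ≈ €23.20 at q = 5, and P = €15 falls below it — price never covers variable cost, so the firm shuts down and loses only its fixed cost.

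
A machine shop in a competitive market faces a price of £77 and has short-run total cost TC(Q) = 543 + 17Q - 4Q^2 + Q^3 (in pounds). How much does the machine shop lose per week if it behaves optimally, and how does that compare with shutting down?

Profit = -£255 at Q = 6

AVC = 17 - 4Q + Q^2 has its minimum £13 at Q = 2; price £77 clears that bar, so the firm operates.
MC = 17 - 8Q + 3Q^2. Setting P = MC and taking the root on the rising branch gives Q* = 6.
TR = 77·6 = 462. TC = 543 + 174 = 717. Profit = 462 − 717 = -£255.
Shutting down would mean losing the fixed cost of £543, so operating at a loss of £255 is better by £288.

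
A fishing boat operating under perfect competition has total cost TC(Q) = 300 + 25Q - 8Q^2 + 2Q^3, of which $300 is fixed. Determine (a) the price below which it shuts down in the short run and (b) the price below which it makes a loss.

Shutdown price = min AVC. AVC = 25 - 8Q + 2Q^2, with vertex at Q = 2 and minimum $17.
ATC = 300/Q + 25 - 8Q + 2Q^2. Setting dATC/dQ = −300/Q^2 − 8 + 4Q = 0 gives Q = 5 (since 4·5^3 − 8·5^2 = 300).
min ATC = 300/5 + 25 − 8·5 + 2·5^2 = $95. That is the break-even price.
Between these two prices the firm operates at a loss; above $95 it earns a profit.

Shutdown price = $17; break-even price = $95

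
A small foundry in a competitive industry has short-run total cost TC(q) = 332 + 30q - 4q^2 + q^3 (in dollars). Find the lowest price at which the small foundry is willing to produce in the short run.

$26 per unit

The firm shuts down when price falls below the minimum of average variable cost. AVC = VC/q = 30 - 4q + q^2.
At the minimum of AVC, MC = AVC. MC = 30 - 8q + 3q^2; setting MC = AVC gives 2q^2 - 4q = 0, so q = 2. min AVC = 26.
So the shutdown price is $26.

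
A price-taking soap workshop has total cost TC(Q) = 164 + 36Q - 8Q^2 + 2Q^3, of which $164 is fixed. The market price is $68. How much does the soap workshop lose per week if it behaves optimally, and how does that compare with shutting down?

AVC = 36 - 8Q + 2Q^2 has its minimum $28 at Q = 2; price $68 clears that bar, so the firm operates.
MC = 36 - 16Q + 6Q^2. Setting P = MC and taking the root on the rising branch gives Q* = 4.
TR = 68·4 = 272. TC = 164 + 144 = 308. Profit = 272 − 308 = -$36.
That loss of $36 beats the $164 the firm would lose by shutting down; producing recovers $128 of fixed cost.

Profit = -$36 at Q = 4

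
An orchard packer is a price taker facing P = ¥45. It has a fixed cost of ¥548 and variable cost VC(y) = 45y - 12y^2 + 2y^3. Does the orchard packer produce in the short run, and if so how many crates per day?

Variable cost is VC = 45y - 12y^2 + 2y^3, so AVC = VC/y = 45 - 12y + 2y^2 and MC = dTC/dy = 45 - 24y + 6y^2.
AVC hits its minimum where MC = AVC, at y = 3, giving min AVC = 45 - 12·3 + 2·3^2 = ¥27.
Because ¥45 ≥ ¥27, revenue can cover variable cost; the firm operates.
Solving P = MC: -24y + 6y^2 = 0 ⇒ y = 0 or 4. On the upward-sloping branch, y* = 4.
Check: AVC at y = 4 is ¥29 ≤ P, so revenue covers variable cost.
Profit = P·y − TC = 45·4 − 664 = -¥484, a loss, but smaller than the ¥548 fixed cost the firm would lose by shutting down.

Produce at y = 4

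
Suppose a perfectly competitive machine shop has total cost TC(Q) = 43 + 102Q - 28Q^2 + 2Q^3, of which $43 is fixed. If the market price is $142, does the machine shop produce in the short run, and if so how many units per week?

Produce at Q = 10

From TC, MC = TC'(Q) = 102 - 56Q + 6Q^2 and AVC = VC/Q = 102 - 28Q + 2Q^2.
The AVC parabola has its vertex at Q = 28/4 = 7, where AVC = 102 - 28·7 + 2·7^2 = $4.
Since P = $142 ≥ min AVC = $4, price covers variable cost and the firm should produce.
P = MC gives -40 - 56Q + 6Q^2 = 0, with roots -2/3 and 10. Take the larger (rising MC): Q* = 10.
Check: AVC at Q = 10 is $22 ≤ P, so revenue covers variable cost.
Profit = P·Q − TC = 142·10 − 263 = $1157.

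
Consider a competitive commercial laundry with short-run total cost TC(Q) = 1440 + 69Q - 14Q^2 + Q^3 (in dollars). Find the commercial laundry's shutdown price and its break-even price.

Shutdown price = $20; break-even price = $165

AVC = 69 - 14Q + Q^2; minimized at Q = 7, giving min AVC = $20. That is the shutdown price.
ATC = 1440/Q + 69 - 14Q + Q^2. Setting dATC/dQ = −1440/Q^2 − 14 + 2Q = 0 gives Q = 12 (since 2·12^3 − 14·12^2 = 1440).
min ATC = 1440/12 + 69 − 14·12 + 12^2 = $165. That is the break-even price.
Between these two prices the firm operates at a loss; above $165 it earns a profit.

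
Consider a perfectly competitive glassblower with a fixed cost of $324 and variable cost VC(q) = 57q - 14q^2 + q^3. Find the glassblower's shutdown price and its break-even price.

AVC = 57 - 14q + q^2; minimized at q = 7, giving min AVC = $8. That is the shutdown price.
ATC = 324/q + 57 - 14q + q^2. Setting dATC/dq = −324/q^2 − 14 + 2q = 0 gives q = 9 (since 2·9^3 − 14·9^2 = 324).
min ATC = 324/9 + 57 − 14·9 + 9^2 = $48. That is the break-even price.
For $8 ≤ P < $48 the firm produces at a loss; below $8 it shuts down.

Shutdown price = $8; break-even price = $48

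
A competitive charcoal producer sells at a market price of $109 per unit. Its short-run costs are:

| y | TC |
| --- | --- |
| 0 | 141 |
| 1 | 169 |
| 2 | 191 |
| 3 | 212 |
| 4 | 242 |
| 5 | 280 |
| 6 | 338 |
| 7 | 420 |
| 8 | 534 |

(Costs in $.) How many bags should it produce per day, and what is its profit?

Profit at each row (π = 109y − TC): y=0: -141; y=1: -60; y=2: 27; y=3: 115; y=4: 194; y=5: 265; y=6: 316; y=7: 343; y=8: 338.
Profit is maximized at y = 7. AVC there is 279/7 = $39.86 ≤ P, so producing beats shutting down (which would give -$141).

y = 7; profit = $343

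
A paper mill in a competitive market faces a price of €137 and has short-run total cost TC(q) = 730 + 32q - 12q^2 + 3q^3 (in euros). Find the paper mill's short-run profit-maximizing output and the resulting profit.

AVC = 32 - 12q + 3q^2 has its minimum €20 at q = 2; price €137 clears that bar, so the firm operates.
With MC = 32 - 24q + 9q^2, P = MC on the upward-sloping part at q* = 5.
TR = 137·5 = 685. TC = 730 + 235 = 965. Profit = 685 − 965 = -€280.
By producing, the firm covers all variable cost plus €450 of fixed cost; shutting down would lose the full €730.

Profit = -€280 at q = 5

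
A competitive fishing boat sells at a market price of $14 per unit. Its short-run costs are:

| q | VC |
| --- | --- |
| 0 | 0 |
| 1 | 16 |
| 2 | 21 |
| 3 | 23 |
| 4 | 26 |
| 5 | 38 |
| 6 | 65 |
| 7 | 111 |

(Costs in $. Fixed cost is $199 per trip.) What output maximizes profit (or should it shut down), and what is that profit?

q = 5; profit = -$167

Compute π = P·q − TC at each output: q=0: -199; q=1: -201; q=2: -192; q=3: -180; q=4: -169; q=5: -167; q=6: -180; q=7: -212.
Profit is maximized at q = 5. AVC there is 38/5 = $7.60 ≤ P, so producing beats shutting down (which would give -$199).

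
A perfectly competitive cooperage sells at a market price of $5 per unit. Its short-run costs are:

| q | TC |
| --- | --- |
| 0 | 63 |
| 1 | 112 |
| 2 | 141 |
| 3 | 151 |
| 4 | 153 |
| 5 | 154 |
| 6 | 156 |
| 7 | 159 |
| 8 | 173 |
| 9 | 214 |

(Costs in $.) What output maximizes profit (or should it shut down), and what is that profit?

q = 0 (shut down); profit = -$63

Tabulate TR − TC: q=0: -63; q=1: -107; q=2: -131; q=3: -136; q=4: -133; q=5: -129; q=6: -126; q=7: -124; q=8: -133; q=9: -169.
Profit is highest at q = 0. Equivalently, the lowest AVC in the table is 96/7 ≈ $13.71 at q = 7, and P = $5 falls below it — price never covers variable cost, so the firm shuts down and loses only its fixed cost.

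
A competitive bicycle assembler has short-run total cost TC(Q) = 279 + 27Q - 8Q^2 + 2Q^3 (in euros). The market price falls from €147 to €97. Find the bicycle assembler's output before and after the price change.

MC = 27 - 16Q + 6Q^2; the shutdown threshold is min AVC = €19 (at Q = 2).
At P = €147 ≥ min AVC, set P = MC on the rising branch: Q = 6.
At P = €97 ≥ min AVC, set P = MC: Q = 5. The firm stays open but cuts output.

Output falls from 6 to 5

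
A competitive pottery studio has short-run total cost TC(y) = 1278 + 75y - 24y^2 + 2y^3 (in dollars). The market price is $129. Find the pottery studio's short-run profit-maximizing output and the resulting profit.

Profit = -$306 at y = 9

AVC = 75 - 24y + 2y^2 has its minimum $3 at y = 6; price $129 clears that bar, so the firm operates.
MC = 75 - 48y + 6y^2. Setting P = MC and taking the root on the rising branch gives y* = 9.
TR = 129·9 = 1161. TC = 1278 + 189 = 1467. Profit = 1161 − 1467 = -$306.
Shutting down would mean losing the fixed cost of $1278, so operating at a loss of $306 is better by $972.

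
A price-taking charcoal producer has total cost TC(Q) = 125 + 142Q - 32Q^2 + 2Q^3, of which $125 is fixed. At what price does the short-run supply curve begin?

$14 per unit

The shutdown price is the minimum of AVC. VC = 142Q - 32Q^2 + 2Q^3, so AVC = 142 - 32Q + 2Q^2.
At the minimum of AVC, MC = AVC. MC = 142 - 64Q + 6Q^2; setting MC = AVC gives 4Q^2 - 32Q = 0, so Q = 8. min AVC = 14.
The firm shuts down for any P below $14.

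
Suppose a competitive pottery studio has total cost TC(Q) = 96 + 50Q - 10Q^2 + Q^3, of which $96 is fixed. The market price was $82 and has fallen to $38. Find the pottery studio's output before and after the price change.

Output falls from 8 to 6

AVC = 50 - 10Q + Q^2, minimized at Q = 5 where min AVC = $25. MC = 50 - 20Q + 3Q^2.
With P = $82 above the shutdown price, P = MC gives Q = 8.
At P = $38 ≥ min AVC, set P = MC: Q = 6. The firm stays open but cuts output.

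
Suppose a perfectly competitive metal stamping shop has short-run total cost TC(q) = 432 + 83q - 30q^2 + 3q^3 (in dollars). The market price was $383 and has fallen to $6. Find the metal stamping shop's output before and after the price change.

Output falls from 10 to 0 (the firm shuts down)

MC = 83 - 60q + 9q^2; the shutdown threshold is min AVC = $8 (at q = 5).
With P = $383 above the shutdown price, P = MC gives q = 10.
At P = $6 < min AVC = $8, price no longer covers variable cost at any output, so the firm shuts down: q = 0.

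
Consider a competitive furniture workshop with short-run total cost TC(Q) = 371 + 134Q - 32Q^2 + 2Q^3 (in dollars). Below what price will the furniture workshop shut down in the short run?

$6 per unit

The firm shuts down when price falls below the minimum of average variable cost. AVC = VC/Q = 134 - 32Q + 2Q^2.
At the minimum of AVC, MC = AVC. MC = 134 - 64Q + 6Q^2; setting MC = AVC gives 4Q^2 - 32Q = 0, so Q = 8. min AVC = 6.
The firm shuts down for any P below $6.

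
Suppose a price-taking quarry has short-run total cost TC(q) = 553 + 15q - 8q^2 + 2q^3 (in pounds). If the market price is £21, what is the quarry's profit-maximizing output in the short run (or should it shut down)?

Strip out fixed cost: VC = 15q - 8q^2 + 2q^3. Then AVC = 15 - 8q + 2q^2 and MC = 15 - 16q + 6q^2.
The AVC parabola has its vertex at q = 8/4 = 2, where AVC = 15 - 8·2 + 2·2^2 = £7.
Since P = £21 ≥ min AVC = £7, price covers variable cost and the firm should produce.
Set P = MC: 21 = 15 - 16q + 6q^2 → -6 - 16q + 6q^2 = 0. The roots are q = -1/3 and q = 3; the profit-maximizing output is on the rising part of MC, so q* = 3.
Check: AVC at q = 3 is £9 ≤ P, so revenue covers variable cost.
Profit = P·q − TC = 21·3 − 580 = -£517, a loss, but smaller than the £553 fixed cost the firm would lose by shutting down.

Produce at q = 3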